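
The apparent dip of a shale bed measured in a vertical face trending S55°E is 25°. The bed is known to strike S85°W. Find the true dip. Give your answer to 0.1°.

The section is 40° from the strike.
tan(true dip) = tan 25° / sin 40° = 0.7254
true dip = arctan 0.7254 = 35.96°

36.0°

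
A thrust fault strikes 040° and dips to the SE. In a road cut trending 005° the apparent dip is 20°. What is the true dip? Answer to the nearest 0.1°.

The section is 35° from the strike.
tan(true dip) = tan 20° / sin 35° = 0.6346
true dip = arctan 0.6346 = 32.40°

32.4°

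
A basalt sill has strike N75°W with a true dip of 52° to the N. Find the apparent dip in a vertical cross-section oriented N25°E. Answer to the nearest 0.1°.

The section lies 80° from the strike.
tan(apparent dip) = tan 52° · sin 80° = 1.2605
apparent dip = arctan 1.2605 = 51.57°

51.6°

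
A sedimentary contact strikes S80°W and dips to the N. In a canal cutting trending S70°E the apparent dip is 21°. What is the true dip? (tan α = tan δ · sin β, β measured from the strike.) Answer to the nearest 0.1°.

The section is 30° from the strike.
tan δ = tan α / sin β = tan 21° / sin 30° = 0.3839 / 0.5000 = 0.7677
true dip = arctan 0.7677 = 37.51°

37.5°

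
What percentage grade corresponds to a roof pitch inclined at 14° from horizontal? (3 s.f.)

24.9%

grade % = 100 × tan 14° = 100 × 0.2493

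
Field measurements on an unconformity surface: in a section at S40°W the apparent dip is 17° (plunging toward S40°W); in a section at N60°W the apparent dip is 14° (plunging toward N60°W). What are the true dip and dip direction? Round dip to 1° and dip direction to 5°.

The two traces are lines in the plane: v₁ = (sin 220°·cos 17°, cos 220°·cos 17°, −sin 17°), v₂ = (sin 300°·cos 14°, cos 300°·cos 14°, −sin 14°).
n = v₁ × v₂ = (-0.319, -0.097, 0.914) (taken with n_z > 0).
Dip δ = arctan(|n_h|/n_z) = arctan(0.333/0.914) = 20.0°.
Dip direction = atan2(-0.319, -0.097) = 253° (azimuth of n's horizontal projection).

true dip 20°, dip direction 255°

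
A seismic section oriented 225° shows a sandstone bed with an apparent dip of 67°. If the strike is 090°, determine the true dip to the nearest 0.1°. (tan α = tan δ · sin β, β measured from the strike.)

The section is 45° from the strike.
tan δ = tan α / sin β = tan 67° / sin 45° = 2.3559 / 0.7071 = 3.3317
δ = arctan(3.3317) = 73.29°

73.3°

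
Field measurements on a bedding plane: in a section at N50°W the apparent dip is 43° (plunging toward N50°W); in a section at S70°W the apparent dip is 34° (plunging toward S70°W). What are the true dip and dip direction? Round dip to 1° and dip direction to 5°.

true dip 44°, dip direction 295°

The two traces are lines in the plane: v₁ = (sin 310°·cos 43°, cos 310°·cos 43°, −sin 43°), v₂ = (sin 250°·cos 34°, cos 250°·cos 34°, −sin 34°).
n = v₁ × v₂ = (-0.456, 0.218, 0.525) (taken with n_z > 0).
Dip δ = arctan(|n_h|/n_z) = arctan(0.506/0.525) = 43.9°.
Dip direction = azimuth of (n_x, n_y) = atan2(-0.456, 0.218) = 296°.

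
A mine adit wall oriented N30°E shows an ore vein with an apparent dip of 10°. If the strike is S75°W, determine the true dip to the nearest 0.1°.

The section is 45° from the strike.
tan(true dip) = tan 10° / sin 45° = 0.2494
true dip = arctan 0.2494 = 14.00°

14.0°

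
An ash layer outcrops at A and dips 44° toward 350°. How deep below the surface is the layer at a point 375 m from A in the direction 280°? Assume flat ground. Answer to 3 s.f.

124 m

The hole lies 70° from the dip direction, so the down-dip offset is 375 × cos 70° = 128.26 m.
Depth = down-dip offset × tan(dip) = 128.26 × tan 44° = 128.26 × 0.9657
Depth = 123.86 m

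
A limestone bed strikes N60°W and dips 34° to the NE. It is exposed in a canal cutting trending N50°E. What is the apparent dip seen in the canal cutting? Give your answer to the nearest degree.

32°

The section lies 70° from the strike.
tan α = tan 34° × sin 70° = 0.6745 × 0.9397 = 0.6338
α = arctan(0.6338) = 32.37°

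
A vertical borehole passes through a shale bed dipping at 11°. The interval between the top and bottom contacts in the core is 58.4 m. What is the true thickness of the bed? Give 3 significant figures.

57.3 m

True thickness t = h · cos(dip) = 58.4 × cos 11°
t = 58.4 × 0.9816 = 57.327 m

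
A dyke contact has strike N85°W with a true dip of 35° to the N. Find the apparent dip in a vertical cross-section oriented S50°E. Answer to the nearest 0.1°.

21.9°

The section lies 35° from the strike.
tan α = tan 35° × sin 35° = 0.7002 × 0.5736 = 0.4016
apparent dip = arctan 0.4016 = 21.88°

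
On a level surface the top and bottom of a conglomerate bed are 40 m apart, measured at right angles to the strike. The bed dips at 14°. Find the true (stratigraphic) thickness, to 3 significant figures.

9.68 m

True thickness t = w · sin(dip) = 40 × sin 14°
t = 40 × 0.2419 = 9.677 m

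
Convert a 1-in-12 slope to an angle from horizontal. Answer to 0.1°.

tan θ = 1/12 = 0.0833
θ = arctan(0.0833) = 4.76°

4.8°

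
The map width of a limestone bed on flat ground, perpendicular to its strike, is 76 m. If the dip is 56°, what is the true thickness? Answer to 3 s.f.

63.0 m

True thickness t = w · sin(dip) = 76 × sin 56°
t = 76 × 0.8290 = 63.007 m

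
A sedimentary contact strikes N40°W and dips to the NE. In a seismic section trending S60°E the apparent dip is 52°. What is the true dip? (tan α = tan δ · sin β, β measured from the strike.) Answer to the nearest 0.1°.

75.0°

The section is 20° from the strike.
tan(true dip) = tan 52° / sin 20° = 3.7423
true dip = arctan 3.7423 = 75.04°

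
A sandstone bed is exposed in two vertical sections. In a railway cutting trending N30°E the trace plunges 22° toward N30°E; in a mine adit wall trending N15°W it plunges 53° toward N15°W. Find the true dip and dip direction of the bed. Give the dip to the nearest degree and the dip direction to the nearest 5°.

Represent each trace as a vector plunging at its apparent dip toward its trend (east-north-up frame): v₁ = (0.464, 0.803, -0.375), v₂ = (-0.156, 0.581, -0.799).
n = v₁ × v₂ = (-0.424, 0.429, 0.395) (taken with n_z > 0).
tan δ = √(n_x²+n_y²)/n_z = 0.603/0.395, so δ = 56.8°.
The horizontal component of n points toward azimuth atan2(n_x, n_y) = 315°, the dip direction.

true dip 57°, dip direction 315°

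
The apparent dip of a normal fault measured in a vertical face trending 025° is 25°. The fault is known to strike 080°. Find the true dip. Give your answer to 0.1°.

29.7°

The section is 55° from the strike.
tan δ = tan α / sin β = tan 25° / sin 55° = 0.4663 / 0.8192 = 0.5693
true dip = arctan 0.5693 = 29.65°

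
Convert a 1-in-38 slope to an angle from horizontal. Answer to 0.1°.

1.5°

tan θ = 1/38 = 0.0263
θ = arctan(0.0263) = 1.51°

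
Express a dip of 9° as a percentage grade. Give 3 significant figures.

grade % = 100 × tan 9° = 100 × 0.1584

15.8%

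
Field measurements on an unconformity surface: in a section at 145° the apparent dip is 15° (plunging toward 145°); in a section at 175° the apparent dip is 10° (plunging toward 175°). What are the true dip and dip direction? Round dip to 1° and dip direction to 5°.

Each apparent-dip line lies in the plane. As unit vectors (x east, y north, z up), v₁ plunges 15°→145° and v₂ plunges 10°→175°.
n = v₁ × v₂ = (0.117, -0.074, 0.476) (taken with n_z > 0).
tan δ = √(n_x²+n_y²)/n_z = 0.138/0.476, so δ = 16.2°.
Dip direction = azimuth of (n_x, n_y) = atan2(0.117, -0.074) = 122°.

true dip 16°, dip direction 120°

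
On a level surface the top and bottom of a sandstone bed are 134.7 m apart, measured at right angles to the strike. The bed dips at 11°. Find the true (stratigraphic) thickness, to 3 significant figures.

25.7 m

True thickness t = w · sin(dip) = 134.7 × sin 11°
t = 134.7 × 0.1908 = 25.702 m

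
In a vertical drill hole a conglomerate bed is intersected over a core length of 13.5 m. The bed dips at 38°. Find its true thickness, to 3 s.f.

True thickness t = h · cos(dip) = 13.5 × cos 38°
t = 13.5 × 0.7880 = 10.638 m

10.6 m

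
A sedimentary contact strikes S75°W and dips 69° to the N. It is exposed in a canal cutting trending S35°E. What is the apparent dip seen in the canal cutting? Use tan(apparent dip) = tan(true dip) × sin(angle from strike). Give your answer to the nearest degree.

68°

The strike is S75°W and the section trends S35°E; the acute angle between them is β = 70°.
tan(apparent dip) = tan 69° · sin 70° = 2.4480
apparent dip = arctan 2.4480 = 67.78°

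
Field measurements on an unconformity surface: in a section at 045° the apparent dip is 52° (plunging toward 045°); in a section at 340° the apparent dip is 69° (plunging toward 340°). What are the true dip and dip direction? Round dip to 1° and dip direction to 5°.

true dip 69°, dip direction 345°

Represent each trace as a vector plunging at its apparent dip toward its trend (east-north-up frame): v₁ = (0.435, 0.435, -0.788), v₂ = (-0.123, 0.337, -0.934).
n = v₁ × v₂ = (-0.141, 0.503, 0.200) (taken with n_z > 0).
Dip δ = arctan(|n_h|/n_z) = arctan(0.522/0.200) = 69.1°.
The horizontal component of n points toward azimuth atan2(n_x, n_y) = 344°, the dip direction.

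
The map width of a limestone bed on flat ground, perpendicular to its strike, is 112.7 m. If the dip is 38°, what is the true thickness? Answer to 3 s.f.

69.4 m

True thickness t = w · sin(dip) = 112.7 × sin 38°
t = 112.7 × 0.6157 = 69.385 m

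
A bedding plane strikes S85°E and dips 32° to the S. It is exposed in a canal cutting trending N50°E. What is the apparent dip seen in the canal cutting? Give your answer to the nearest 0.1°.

The section lies 45° from the strike.
tan(apparent dip) = tan 32° · sin 45° = 0.4418
apparent dip = arctan 0.4418 = 23.84°

23.8°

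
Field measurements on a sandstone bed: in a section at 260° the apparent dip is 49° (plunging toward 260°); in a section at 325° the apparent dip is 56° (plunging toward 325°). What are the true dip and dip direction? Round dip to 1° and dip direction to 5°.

true dip 58°, dip direction 305°

Represent each trace as a vector plunging at its apparent dip toward its trend (east-north-up frame): v₁ = (-0.646, -0.114, -0.755), v₂ = (-0.321, 0.458, -0.829).
Cross product v₁ × v₂ gives the pole to the plane: n ∝ (-0.440, 0.294, 0.332).
Dip δ = arctan(|n_h|/n_z) = arctan(0.529/0.332) = 57.9°.
Dip direction = azimuth of (n_x, n_y) = atan2(-0.440, 0.294) = 304°.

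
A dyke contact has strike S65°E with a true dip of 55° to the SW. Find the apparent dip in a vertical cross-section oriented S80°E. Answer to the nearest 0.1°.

20.3°

Angle between strike (S65°E) and section (S80°E): β = 15°.
tan α = tan 55° × sin 15° = 1.4281 × 0.2588 = 0.3696
α = arctan(0.3696) = 20.29°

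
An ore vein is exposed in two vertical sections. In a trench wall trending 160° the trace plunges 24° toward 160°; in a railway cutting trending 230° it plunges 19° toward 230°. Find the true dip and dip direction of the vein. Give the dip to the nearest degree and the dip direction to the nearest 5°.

true dip 26°, dip direction 185°

The two traces are lines in the plane: v₁ = (sin 160°·cos 24°, cos 160°·cos 24°, −sin 24°), v₂ = (sin 230°·cos 19°, cos 230°·cos 19°, −sin 19°).
n = v₁ × v₂ = (-0.032, -0.396, 0.812) (taken with n_z > 0).
Dip δ = arctan(|n_h|/n_z) = arctan(0.398/0.812) = 26.1°.
The horizontal component of n points toward azimuth atan2(n_x, n_y) = 185°, the dip direction.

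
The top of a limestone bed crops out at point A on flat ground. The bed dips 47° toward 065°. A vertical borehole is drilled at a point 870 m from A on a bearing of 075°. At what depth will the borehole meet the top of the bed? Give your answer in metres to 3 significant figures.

919 m

The hole lies 10° from the dip direction, so the down-dip offset is 870 × cos 10° = 856.78 m.
Depth = down-dip offset × tan(dip) = 856.78 × tan 47° = 856.78 × 1.0724
Depth = 918.79 m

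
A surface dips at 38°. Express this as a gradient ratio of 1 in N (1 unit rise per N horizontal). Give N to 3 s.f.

1 : N means tan θ = 1/N, so N = 1/tan 38° = 1/0.7813

1 in 1.28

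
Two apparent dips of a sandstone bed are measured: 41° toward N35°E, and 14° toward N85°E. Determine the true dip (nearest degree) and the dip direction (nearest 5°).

true dip 44°, dip direction 010°

Represent each trace as a vector plunging at its apparent dip toward its trend (east-north-up frame): v₁ = (0.433, 0.618, -0.656), v₂ = (0.967, 0.085, -0.242).
Cross product v₁ × v₂ gives the pole to the plane: n ∝ (0.094, 0.529, 0.561).
True dip = arccos(n_z / |n|) = arccos(0.7219) = 43.8°.
Dip direction = azimuth of (n_x, n_y) = atan2(0.094, 0.529) = 10°.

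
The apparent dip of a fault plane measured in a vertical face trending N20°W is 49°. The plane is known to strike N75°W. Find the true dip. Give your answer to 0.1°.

54.5°

The section is 55° from the strike.
tan(true dip) = tan 49° / sin 55° = 1.4043
δ = arctan(1.4043) = 54.55°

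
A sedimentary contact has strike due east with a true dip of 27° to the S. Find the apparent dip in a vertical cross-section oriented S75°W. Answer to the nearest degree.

The section lies 15° from the strike.
tan(apparent dip) = tan 27° · sin 15° = 0.1319
α = arctan(0.1319) = 7.51°

8°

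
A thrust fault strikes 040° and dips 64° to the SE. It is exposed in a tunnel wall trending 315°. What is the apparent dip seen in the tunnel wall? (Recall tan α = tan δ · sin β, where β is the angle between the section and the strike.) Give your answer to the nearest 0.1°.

63.9°

The section lies 85° from the strike.
tan α = tan 64° × sin 85° = 2.0503 × 0.9962 = 2.0425
α = arctan(2.0425) = 63.91°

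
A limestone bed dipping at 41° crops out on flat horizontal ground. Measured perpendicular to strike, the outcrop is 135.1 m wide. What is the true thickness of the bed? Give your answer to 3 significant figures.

True thickness t = w · sin(dip) = 135.1 × sin 41°
t = 135.1 × 0.6561 = 88.634 m

88.6 m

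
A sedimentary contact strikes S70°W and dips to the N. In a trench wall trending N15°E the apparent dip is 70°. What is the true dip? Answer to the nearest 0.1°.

73.4°

The section is 55° from the strike.
tan(true dip) = tan 70° / sin 55° = 3.3541
true dip = arctan 3.3541 = 73.40°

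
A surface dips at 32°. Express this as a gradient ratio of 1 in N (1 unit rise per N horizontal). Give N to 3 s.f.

1 in 1.60

1 : N means tan θ = 1/N, so N = 1/tan 32° = 1/0.6249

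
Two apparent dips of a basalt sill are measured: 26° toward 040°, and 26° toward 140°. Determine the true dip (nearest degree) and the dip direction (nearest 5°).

true dip 37°, dip direction 090°

The two traces are lines in the plane: v₁ = (sin 40°·cos 26°, cos 40°·cos 26°, −sin 26°), v₂ = (sin 140°·cos 26°, cos 140°·cos 26°, −sin 26°).
Cross product v₁ × v₂ gives the pole to the plane: n ∝ (0.604, 0.000, 0.796).
tan δ = √(n_x²+n_y²)/n_z = 0.604/0.796, so δ = 37.2°.
Dip direction = atan2(0.604, 0.000) = 90° (azimuth of n's horizontal projection).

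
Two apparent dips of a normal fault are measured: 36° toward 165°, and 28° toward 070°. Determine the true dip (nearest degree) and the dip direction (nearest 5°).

true dip 43°, dip direction 125°

Each apparent-dip line lies in the plane. As unit vectors (x east, y north, z up), v₁ plunges 36°→165° and v₂ plunges 28°→070°.
Cross product v₁ × v₂ gives the pole to the plane: n ∝ (0.544, -0.389, 0.712).
tan δ = √(n_x²+n_y²)/n_z = 0.669/0.712, so δ = 43.2°.
Dip direction = azimuth of (n_x, n_y) = atan2(0.544, -0.389) = 126°.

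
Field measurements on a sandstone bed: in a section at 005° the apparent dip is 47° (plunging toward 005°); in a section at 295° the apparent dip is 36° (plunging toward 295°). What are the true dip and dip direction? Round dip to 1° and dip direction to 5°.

Each apparent-dip line lies in the plane. As unit vectors (x east, y north, z up), v₁ plunges 47°→005° and v₂ plunges 36°→295°.
Cross product v₁ × v₂ gives the pole to the plane: n ∝ (-0.149, 0.571, 0.518).
Dip δ = arctan(|n_h|/n_z) = arctan(0.590/0.518) = 48.7°.
The horizontal component of n points toward azimuth atan2(n_x, n_y) = 345°, the dip direction.

true dip 49°, dip direction 345°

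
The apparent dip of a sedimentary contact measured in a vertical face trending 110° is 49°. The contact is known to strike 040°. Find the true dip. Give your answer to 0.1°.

The section is 70° from the strike.
tan(true dip) = tan 49° / sin 70° = 1.2242
true dip = arctan 1.2242 = 50.76°

50.8°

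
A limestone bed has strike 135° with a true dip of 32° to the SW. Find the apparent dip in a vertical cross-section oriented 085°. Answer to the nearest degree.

The strike is 135° and the section trends 085°; the acute angle between them is β = 50°.
tan(apparent dip) = tan 32° · sin 50° = 0.4787
apparent dip = arctan 0.4787 = 25.58°

26°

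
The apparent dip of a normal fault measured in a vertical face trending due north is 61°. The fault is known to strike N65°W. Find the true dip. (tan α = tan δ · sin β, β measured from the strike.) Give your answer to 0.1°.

The section is 65° from the strike.
tan δ = tan α / sin β = tan 61° / sin 65° = 1.8040 / 0.9063 = 1.9905
δ = arctan(1.9905) = 63.33°

63.3°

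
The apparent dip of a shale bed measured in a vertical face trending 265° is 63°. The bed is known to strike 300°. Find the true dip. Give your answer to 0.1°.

β = acute angle between strike 300° and section 265° = 35°.
tan δ = tan α / sin β = tan 63° / sin 35° = 1.9626 / 0.5736 = 3.4217
δ = arctan(3.4217) = 73.71°

73.7°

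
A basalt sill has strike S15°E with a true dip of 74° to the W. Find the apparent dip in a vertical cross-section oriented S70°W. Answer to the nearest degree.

74°

Angle between strike (S15°E) and section (S70°W): β = 85°.
tan α = tan 74° × sin 85° = 3.4874 × 0.9962 = 3.4741
apparent dip = arctan 3.4741 = 73.94°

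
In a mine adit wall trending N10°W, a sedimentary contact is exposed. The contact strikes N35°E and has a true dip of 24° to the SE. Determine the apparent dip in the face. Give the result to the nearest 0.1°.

Angle between strike (N35°E) and section (N10°W): β = 45°.
tan α = tan 24° × sin 45° = 0.4452 × 0.7071 = 0.3148
apparent dip = arctan 0.3148 = 17.48°

17.5°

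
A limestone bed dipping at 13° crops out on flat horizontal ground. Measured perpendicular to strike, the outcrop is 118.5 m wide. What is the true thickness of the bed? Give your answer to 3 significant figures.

26.7 m

True thickness t = w · sin(dip) = 118.5 × sin 13°
t = 118.5 × 0.2250 = 26.657 m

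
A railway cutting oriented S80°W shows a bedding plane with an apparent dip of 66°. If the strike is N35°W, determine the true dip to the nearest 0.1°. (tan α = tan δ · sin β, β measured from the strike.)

The section is 65° from the strike.
tan(true dip) = tan 66° / sin 65° = 2.4782
true dip = arctan 2.4782 = 68.03°

68.0°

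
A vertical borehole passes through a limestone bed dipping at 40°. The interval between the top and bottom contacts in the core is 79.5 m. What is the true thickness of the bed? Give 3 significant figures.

True thickness t = h · cos(dip) = 79.5 × cos 40°
t = 79.5 × 0.7660 = 60.901 m

60.9 m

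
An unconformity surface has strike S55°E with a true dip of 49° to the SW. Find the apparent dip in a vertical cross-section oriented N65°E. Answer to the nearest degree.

The strike is S55°E and the section trends N65°E; the acute angle between them is β = 60°.
tan α = tan 49° × sin 60° = 1.1504 × 0.8660 = 0.9962
α = arctan(0.9962) = 44.89°

45°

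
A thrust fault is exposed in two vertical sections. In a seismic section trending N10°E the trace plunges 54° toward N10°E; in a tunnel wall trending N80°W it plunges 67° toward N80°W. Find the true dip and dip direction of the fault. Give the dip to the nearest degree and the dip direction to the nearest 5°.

true dip 70°, dip direction 310°

Each apparent-dip line lies in the plane. As unit vectors (x east, y north, z up), v₁ plunges 54°→N10°E and v₂ plunges 67°→N80°W.
Cross product v₁ × v₂ gives the pole to the plane: n ∝ (-0.478, 0.405, 0.230).
True dip = arccos(n_z / |n|) = arccos(0.3441) = 69.9°.
Dip direction = azimuth of (n_x, n_y) = atan2(-0.478, 0.405) = 310°.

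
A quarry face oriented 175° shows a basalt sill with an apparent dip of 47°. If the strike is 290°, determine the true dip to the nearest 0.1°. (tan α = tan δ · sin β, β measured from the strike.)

β = acute angle between strike 290° and section 175° = 65°.
tan(true dip) = tan 47° / sin 65° = 1.1832
true dip = arctan 1.1832 = 49.80°

49.8°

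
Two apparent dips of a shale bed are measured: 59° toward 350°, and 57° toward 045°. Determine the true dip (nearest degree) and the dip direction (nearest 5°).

true dip 61°, dip direction 015°

Represent each trace as a vector plunging at its apparent dip toward its trend (east-north-up frame): v₁ = (-0.089, 0.507, -0.857), v₂ = (0.385, 0.385, -0.839).
Cross product v₁ × v₂ gives the pole to the plane: n ∝ (0.095, 0.405, 0.230).
Dip δ = arctan(|n_h|/n_z) = arctan(0.416/0.230) = 61.1°.
Dip direction = azimuth of (n_x, n_y) = atan2(0.095, 0.405) = 13°.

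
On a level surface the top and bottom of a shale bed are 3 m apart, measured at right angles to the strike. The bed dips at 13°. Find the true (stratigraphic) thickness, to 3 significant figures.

0.675 m

True thickness t = w · sin(dip) = 3 × sin 13°
t = 3 × 0.2250 = 0.675 m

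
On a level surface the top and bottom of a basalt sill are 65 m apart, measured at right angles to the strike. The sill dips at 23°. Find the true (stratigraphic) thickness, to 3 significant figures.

25.4 m

True thickness t = w · sin(dip) = 65 × sin 23°
t = 65 × 0.3907 = 25.398 m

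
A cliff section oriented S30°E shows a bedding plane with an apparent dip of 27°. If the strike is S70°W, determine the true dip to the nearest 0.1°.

27.4°

The section is 80° from the strike.
tan(true dip) = tan 27° / sin 80° = 0.5174
δ = arctan(0.5174) = 27.36°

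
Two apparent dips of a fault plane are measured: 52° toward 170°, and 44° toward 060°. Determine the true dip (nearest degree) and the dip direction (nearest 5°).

true dip 63°, dip direction 120°

Represent each trace as a vector plunging at its apparent dip toward its trend (east-north-up frame): v₁ = (0.107, -0.606, -0.788), v₂ = (0.623, 0.360, -0.695).
The plane normal is n = v₁ × v₂ ∝ (0.705, -0.417, 0.416).
Dip δ = arctan(|n_h|/n_z) = arctan(0.819/0.416) = 63.1°.
The horizontal component of n points toward azimuth atan2(n_x, n_y) = 121°, the dip direction.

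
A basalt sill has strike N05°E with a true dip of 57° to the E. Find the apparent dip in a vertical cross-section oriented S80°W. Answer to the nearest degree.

Angle between strike (N05°E) and section (S80°W): β = 75°.
tan(apparent dip) = tan 57° · sin 75° = 1.4874
α = arctan(1.4874) = 56.09°

56°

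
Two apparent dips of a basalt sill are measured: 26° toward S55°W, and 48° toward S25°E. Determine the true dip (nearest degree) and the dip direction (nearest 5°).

Represent each trace as a vector plunging at its apparent dip toward its trend (east-north-up frame): v₁ = (-0.736, -0.516, -0.438), v₂ = (0.283, -0.606, -0.743).
Cross product v₁ × v₂ gives the pole to the plane: n ∝ (0.117, -0.671, 0.592).
tan δ = √(n_x²+n_y²)/n_z = 0.681/0.592, so δ = 49.0°.
Dip direction = azimuth of (n_x, n_y) = atan2(0.117, -0.671) = 170°.

true dip 49°, dip direction 170°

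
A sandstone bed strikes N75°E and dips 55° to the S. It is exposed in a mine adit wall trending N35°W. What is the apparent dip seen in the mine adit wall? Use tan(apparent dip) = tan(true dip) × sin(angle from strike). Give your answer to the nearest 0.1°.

The strike is N75°E and the section trends N35°W; the acute angle between them is β = 70°.
tan(apparent dip) = tan 55° · sin 70° = 1.3420
α = arctan(1.3420) = 53.31°

53.3°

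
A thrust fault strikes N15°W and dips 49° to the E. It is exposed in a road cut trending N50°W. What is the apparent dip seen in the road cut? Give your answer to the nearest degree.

33°

Angle between strike (N15°W) and section (N50°W): β = 35°.
tan α = tan 49° × sin 35° = 1.1504 × 0.5736 = 0.6598
α = arctan(0.6598) = 33.42°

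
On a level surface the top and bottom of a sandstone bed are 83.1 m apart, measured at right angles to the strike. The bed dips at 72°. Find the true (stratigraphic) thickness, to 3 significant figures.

79.0 m

True thickness t = w · sin(dip) = 83.1 × sin 72°
t = 83.1 × 0.9511 = 79.033 m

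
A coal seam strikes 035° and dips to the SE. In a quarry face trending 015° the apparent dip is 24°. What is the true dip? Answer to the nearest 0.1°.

52.5°

The section is 20° from the strike.
tan δ = tan α / sin β = tan 24° / sin 20° = 0.4452 / 0.3420 = 1.3018
true dip = arctan 1.3018 = 52.47°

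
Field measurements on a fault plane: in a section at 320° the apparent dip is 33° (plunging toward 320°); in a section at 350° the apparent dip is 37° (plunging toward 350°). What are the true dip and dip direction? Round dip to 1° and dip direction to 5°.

true dip 37°, dip direction 350°

The two traces are lines in the plane: v₁ = (sin 320°·cos 33°, cos 320°·cos 33°, −sin 33°), v₂ = (sin 350°·cos 37°, cos 350°·cos 37°, −sin 37°).
Cross product v₁ × v₂ gives the pole to the plane: n ∝ (-0.042, 0.249, 0.335).
tan δ = √(n_x²+n_y²)/n_z = 0.252/0.335, so δ = 37.0°.
The horizontal component of n points toward azimuth atan2(n_x, n_y) = 350°, the dip direction.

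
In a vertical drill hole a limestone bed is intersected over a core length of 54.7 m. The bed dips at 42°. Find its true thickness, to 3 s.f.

40.7 m

True thickness t = h · cos(dip) = 54.7 × cos 42°
t = 54.7 × 0.7431 = 40.650 m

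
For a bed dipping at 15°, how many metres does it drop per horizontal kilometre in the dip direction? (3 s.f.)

268 m

drop per km = 1000 × tan 15° = 1000 × 0.2679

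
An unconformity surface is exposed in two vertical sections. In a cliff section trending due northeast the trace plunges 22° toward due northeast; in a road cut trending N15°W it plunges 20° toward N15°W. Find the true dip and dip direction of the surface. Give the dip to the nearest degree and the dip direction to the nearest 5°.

true dip 24°, dip direction 020°

Represent each trace as a vector plunging at its apparent dip toward its trend (east-north-up frame): v₁ = (0.656, 0.656, -0.375), v₂ = (-0.243, 0.908, -0.342).
Cross product v₁ × v₂ gives the pole to the plane: n ∝ (0.116, 0.315, 0.755).
Dip δ = arctan(|n_h|/n_z) = arctan(0.336/0.755) = 24.0°.
Dip direction = azimuth of (n_x, n_y) = atan2(0.116, 0.315) = 20°.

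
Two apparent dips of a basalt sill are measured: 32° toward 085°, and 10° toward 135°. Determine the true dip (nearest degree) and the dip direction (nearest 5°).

true dip 35°, dip direction 060°

Represent each trace as a vector plunging at its apparent dip toward its trend (east-north-up frame): v₁ = (0.845, 0.074, -0.530), v₂ = (0.696, -0.696, -0.174).
The plane normal is n = v₁ × v₂ ∝ (0.382, 0.222, 0.640).
True dip = arccos(n_z / |n|) = arccos(0.8228) = 34.6°.
The horizontal component of n points toward azimuth atan2(n_x, n_y) = 60°, the dip direction.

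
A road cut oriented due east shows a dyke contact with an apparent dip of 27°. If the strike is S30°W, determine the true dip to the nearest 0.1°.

30.5°

The section is 60° from the strike.
tan(true dip) = tan 27° / sin 60° = 0.5883
true dip = arctan 0.5883 = 30.47°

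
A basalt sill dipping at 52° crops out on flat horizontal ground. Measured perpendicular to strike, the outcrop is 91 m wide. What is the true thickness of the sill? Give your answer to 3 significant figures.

71.7 m

True thickness t = w · sin(dip) = 91 × sin 52°
t = 91 × 0.7880 = 71.709 m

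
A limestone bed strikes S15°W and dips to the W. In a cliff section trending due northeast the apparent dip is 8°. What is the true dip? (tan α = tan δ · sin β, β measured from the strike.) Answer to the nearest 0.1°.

15.7°

The section is 30° from the strike.
tan δ = tan α / sin β = tan 8° / sin 30° = 0.1405 / 0.5000 = 0.2811
true dip = arctan 0.2811 = 15.70°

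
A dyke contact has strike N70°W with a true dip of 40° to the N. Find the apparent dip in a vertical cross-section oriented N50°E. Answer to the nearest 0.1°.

36.0°

The section lies 60° from the strike.
tan(apparent dip) = tan 40° · sin 60° = 0.7267
α = arctan(0.7267) = 36.01°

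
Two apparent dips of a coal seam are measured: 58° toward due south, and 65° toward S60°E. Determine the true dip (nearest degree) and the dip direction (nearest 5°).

true dip 66°, dip direction 135°

Each apparent-dip line lies in the plane. As unit vectors (x east, y north, z up), v₁ plunges 58°→due south and v₂ plunges 65°→S60°E.
The plane normal is n = v₁ × v₂ ∝ (0.301, -0.310, 0.194).
tan δ = √(n_x²+n_y²)/n_z = 0.432/0.194, so δ = 65.8°.
Dip direction = atan2(0.301, -0.310) = 136° (azimuth of n's horizontal projection).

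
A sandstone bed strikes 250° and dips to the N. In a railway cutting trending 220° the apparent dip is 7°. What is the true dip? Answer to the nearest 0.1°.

β = acute angle between strike 250° and section 220° = 30°.
tan(true dip) = tan 7° / sin 30° = 0.2456
true dip = arctan 0.2456 = 13.80°

13.8°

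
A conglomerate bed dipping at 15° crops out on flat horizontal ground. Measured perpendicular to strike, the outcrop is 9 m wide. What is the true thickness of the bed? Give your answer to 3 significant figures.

2.33 m

True thickness t = w · sin(dip) = 9 × sin 15°
t = 9 × 0.2588 = 2.329 m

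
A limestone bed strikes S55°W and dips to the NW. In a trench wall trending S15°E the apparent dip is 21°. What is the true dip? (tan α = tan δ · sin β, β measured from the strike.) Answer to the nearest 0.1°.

β = acute angle between strike S55°W and section S15°E = 70°.
tan δ = tan α / sin β = tan 21° / sin 70° = 0.3839 / 0.9397 = 0.4085
δ = arctan(0.4085) = 22.22°

22.2°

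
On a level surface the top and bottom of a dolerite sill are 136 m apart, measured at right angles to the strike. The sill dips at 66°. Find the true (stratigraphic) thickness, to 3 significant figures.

True thickness t = w · sin(dip) = 136 × sin 66°
t = 136 × 0.9135 = 124.242 m

124 m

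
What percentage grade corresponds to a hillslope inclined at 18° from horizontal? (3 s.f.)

32.5%

grade % = 100 × tan 18° = 100 × 0.3249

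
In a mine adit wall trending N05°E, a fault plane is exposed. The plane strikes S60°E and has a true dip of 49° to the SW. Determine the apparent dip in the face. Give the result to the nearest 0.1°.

46.2°

The section lies 65° from the strike.
tan(apparent dip) = tan 49° · sin 65° = 1.0426
α = arctan(1.0426) = 46.19°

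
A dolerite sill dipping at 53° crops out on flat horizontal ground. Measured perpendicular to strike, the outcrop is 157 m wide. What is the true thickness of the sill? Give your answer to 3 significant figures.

True thickness t = w · sin(dip) = 157 × sin 53°
t = 157 × 0.7986 = 125.386 m

125 m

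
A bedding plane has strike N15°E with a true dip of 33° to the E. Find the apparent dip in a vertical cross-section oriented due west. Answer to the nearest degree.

The section lies 75° from the strike.
tan α = tan 33° × sin 75° = 0.6494 × 0.9659 = 0.6273
α = arctan(0.6273) = 32.10°

32°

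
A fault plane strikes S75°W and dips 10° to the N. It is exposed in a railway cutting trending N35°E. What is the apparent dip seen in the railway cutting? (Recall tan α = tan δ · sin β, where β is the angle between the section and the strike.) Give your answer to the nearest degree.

6°

Angle between strike (S75°W) and section (N35°E): β = 40°.
tan α = tan 10° × sin 40° = 0.1763 × 0.6428 = 0.1133
apparent dip = arctan 0.1133 = 6.47°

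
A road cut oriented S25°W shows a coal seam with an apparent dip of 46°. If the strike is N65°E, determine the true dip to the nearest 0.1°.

β = acute angle between strike N65°E and section S25°W = 40°.
tan δ = tan α / sin β = tan 46° / sin 40° = 1.0355 / 0.6428 = 1.6110
δ = arctan(1.6110) = 58.17°

58.2°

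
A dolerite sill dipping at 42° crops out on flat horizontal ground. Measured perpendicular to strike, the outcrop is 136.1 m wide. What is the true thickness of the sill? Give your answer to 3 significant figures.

True thickness t = w · sin(dip) = 136.1 × sin 42°
t = 136.1 × 0.6691 = 91.069 m

91.1 m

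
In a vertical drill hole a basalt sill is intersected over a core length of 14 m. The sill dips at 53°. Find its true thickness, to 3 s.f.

True thickness t = h · cos(dip) = 14 × cos 53°
t = 14 × 0.6018 = 8.425 m

8.43 m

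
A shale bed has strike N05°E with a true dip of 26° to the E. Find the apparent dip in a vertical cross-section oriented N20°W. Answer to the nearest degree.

12°

Angle between strike (N05°E) and section (N20°W): β = 25°.
tan α = tan 26° × sin 25° = 0.4877 × 0.4226 = 0.2061
apparent dip = arctan 0.2061 = 11.65°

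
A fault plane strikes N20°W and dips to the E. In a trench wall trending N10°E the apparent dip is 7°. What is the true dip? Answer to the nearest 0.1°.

13.8°

The section is 30° from the strike.
tan(true dip) = tan 7° / sin 30° = 0.2456
true dip = arctan 0.2456 = 13.80°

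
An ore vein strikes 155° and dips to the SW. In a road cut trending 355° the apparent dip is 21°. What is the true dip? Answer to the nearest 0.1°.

β = acute angle between strike 155° and section 355° = 20°.
tan(true dip) = tan 21° / sin 20° = 1.1223
true dip = arctan 1.1223 = 48.30°

48.3°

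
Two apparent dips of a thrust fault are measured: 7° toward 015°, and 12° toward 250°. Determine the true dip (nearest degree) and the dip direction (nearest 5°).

true dip 20°, dip direction 305°

Each apparent-dip line lies in the plane. As unit vectors (x east, y north, z up), v₁ plunges 7°→015° and v₂ plunges 12°→250°.
n = v₁ × v₂ = (-0.240, 0.165, 0.795) (taken with n_z > 0).
True dip = arccos(n_z / |n|) = arccos(0.9389) = 20.1°.
Dip direction = azimuth of (n_x, n_y) = atan2(-0.240, 0.165) = 305°.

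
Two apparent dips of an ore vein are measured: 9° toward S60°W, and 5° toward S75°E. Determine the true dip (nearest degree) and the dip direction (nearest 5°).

true dip 18°, dip direction 180°

Represent each trace as a vector plunging at its apparent dip toward its trend (east-north-up frame): v₁ = (-0.855, -0.494, -0.156), v₂ = (0.962, -0.258, -0.087).
n = v₁ × v₂ = (0.003, -0.225, 0.696) (taken with n_z > 0).
Dip δ = arctan(|n_h|/n_z) = arctan(0.225/0.696) = 17.9°.
The horizontal component of n points toward azimuth atan2(n_x, n_y) = 179°, the dip direction.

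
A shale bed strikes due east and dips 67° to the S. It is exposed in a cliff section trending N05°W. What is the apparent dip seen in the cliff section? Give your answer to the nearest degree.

67°

The strike is due east and the section trends N05°W; the acute angle between them is β = 85°.
tan(apparent dip) = tan 67° · sin 85° = 2.3469
apparent dip = arctan 2.3469 = 66.92°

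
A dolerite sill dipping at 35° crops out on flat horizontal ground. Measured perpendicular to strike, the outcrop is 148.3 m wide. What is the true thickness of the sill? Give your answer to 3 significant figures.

True thickness t = w · sin(dip) = 148.3 × sin 35°
t = 148.3 × 0.5736 = 85.061 m

85.1 m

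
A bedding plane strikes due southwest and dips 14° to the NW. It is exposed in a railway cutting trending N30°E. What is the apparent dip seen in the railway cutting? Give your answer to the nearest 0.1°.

3.7°

The strike is due southwest and the section trends N30°E; the acute angle between them is β = 15°.
tan(apparent dip) = tan 14° · sin 15° = 0.0645
α = arctan(0.0645) = 3.69°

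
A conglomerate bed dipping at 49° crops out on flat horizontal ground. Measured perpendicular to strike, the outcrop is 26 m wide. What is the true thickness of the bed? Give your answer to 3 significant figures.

19.6 m

True thickness t = w · sin(dip) = 26 × sin 49°
t = 26 × 0.7547 = 19.622 m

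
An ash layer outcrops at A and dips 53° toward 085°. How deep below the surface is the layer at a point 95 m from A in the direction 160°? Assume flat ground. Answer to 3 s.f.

The hole lies 75° from the dip direction, so the down-dip offset is 95 × cos 75° = 24.59 m.
Depth = down-dip offset × tan(dip) = 24.59 × tan 53° = 24.59 × 1.3270
Depth = 32.63 m

32.6 m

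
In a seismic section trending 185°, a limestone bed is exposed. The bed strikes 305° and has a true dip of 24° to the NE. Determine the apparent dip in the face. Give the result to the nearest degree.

Angle between strike (305°) and section (185°): β = 60°.
tan α = tan 24° × sin 60° = 0.4452 × 0.8660 = 0.3856
α = arctan(0.3856) = 21.09°

21°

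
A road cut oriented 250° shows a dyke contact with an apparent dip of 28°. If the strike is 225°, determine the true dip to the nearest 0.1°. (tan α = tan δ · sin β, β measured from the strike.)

β = acute angle between strike 225° and section 250° = 25°.
tan(true dip) = tan 28° / sin 25° = 1.2581
true dip = arctan 1.2581 = 51.52°

51.5°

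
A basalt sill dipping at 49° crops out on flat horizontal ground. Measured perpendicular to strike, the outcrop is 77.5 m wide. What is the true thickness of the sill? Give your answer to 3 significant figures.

58.5 m

True thickness t = w · sin(dip) = 77.5 × sin 49°
t = 77.5 × 0.7547 = 58.490 m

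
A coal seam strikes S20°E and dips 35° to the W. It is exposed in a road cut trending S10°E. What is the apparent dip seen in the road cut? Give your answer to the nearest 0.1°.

Angle between strike (S20°E) and section (S10°E): β = 10°.
tan(apparent dip) = tan 35° · sin 10° = 0.1216
apparent dip = arctan 0.1216 = 6.93°

6.9°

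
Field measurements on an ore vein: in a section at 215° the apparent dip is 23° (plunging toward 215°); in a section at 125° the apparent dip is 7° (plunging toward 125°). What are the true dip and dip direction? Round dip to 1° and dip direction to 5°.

Represent each trace as a vector plunging at its apparent dip toward its trend (east-north-up frame): v₁ = (-0.528, -0.754, -0.391), v₂ = (0.813, -0.569, -0.122).
n = v₁ × v₂ = (-0.131, -0.382, 0.914) (taken with n_z > 0).
tan δ = √(n_x²+n_y²)/n_z = 0.404/0.914, so δ = 23.8°.
The horizontal component of n points toward azimuth atan2(n_x, n_y) = 199°, the dip direction.

true dip 24°, dip direction 200°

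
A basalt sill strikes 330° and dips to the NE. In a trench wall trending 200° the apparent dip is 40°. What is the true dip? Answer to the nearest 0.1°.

47.6°

The section is 50° from the strike.
tan δ = tan α / sin β = tan 40° / sin 50° = 0.8391 / 0.7660 = 1.0954
δ = arctan(1.0954) = 47.61°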